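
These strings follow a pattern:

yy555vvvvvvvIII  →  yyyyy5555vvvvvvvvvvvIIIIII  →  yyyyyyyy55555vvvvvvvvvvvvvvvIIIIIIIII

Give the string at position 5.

yyyyyyyyyyyyyy5555555vvvvvvvvvvvvvvvvvvvvvvvIIIIIIIIIIIIIII

The n-th term is 3n-1 y's then n+2 5's then 4n+3 v's then 3n I's (n = 1, 2, …).
For term 5, n = 5, so the run lengths are 14, 7, 23, 15.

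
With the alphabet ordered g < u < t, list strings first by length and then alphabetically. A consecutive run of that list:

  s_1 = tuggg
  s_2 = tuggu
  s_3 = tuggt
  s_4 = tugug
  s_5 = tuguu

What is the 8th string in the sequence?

tugtu

Advancing 3 positions from tuguu through tuguu → tugut → tugtg reaches term 8.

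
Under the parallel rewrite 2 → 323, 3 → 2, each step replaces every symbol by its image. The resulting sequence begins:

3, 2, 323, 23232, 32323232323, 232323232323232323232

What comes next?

Applying the rule to each of the 21 symbols of 232323232323232323232 gives the pieces 323 2 323 2 323 2 323 2 323 2 323 2 323 2 323 2 323 2 323 2 323, which concatenate to the answer.

3232323232323232323232323232323232323232323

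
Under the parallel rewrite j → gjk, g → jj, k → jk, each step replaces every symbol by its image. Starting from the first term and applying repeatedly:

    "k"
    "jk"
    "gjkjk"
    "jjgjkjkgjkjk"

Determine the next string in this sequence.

gjkgjkjjgjkjkgjkjkjjgjkjkgjkjk

Apply φ to jjgjkjkgjkjk symbol by symbol: j→gjk, j→gjk, g→jj, j→gjk, k→jk, j→gjk, k→jk, g→jj, j→gjk, k→jk, j→gjk, k→jk; joined: gjk gjk jj gjk jk gjk jk jj gjk jk gjk jk.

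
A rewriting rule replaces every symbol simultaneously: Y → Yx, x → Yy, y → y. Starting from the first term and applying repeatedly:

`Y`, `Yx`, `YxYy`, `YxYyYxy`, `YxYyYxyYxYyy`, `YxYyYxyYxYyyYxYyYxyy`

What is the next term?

Rewriting the 20 symbols of YxYyYxyYxYyyYxYyYxyy one by one yields Yx Yy Yx y Yx Yy y Yx Yy Yx y y Yx Yy Yx y Yx Yy y y; concatenated:

YxYyYxyYxYyyYxYyYxyyYxYyYxyYxYyyy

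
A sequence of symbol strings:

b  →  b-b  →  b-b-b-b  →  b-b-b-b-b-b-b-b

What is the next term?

Each string is two copies of the previous one joined by '-'.
So the next term is two copies of b-b-b-b-b-b-b-b with '-' between the halves.

b-b-b-b-b-b-b-b-b-b-b-b-b-b-b-b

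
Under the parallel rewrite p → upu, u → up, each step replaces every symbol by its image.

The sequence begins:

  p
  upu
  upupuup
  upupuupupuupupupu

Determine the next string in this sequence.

upupuupupuupupupuupupuupupupuupupuupupuup

Applying the rule to each of the 17 symbols of upupuupupuupupupu gives the pieces up upu up upu up up upu up upu up up upu up upu up upu up, which concatenate to the answer.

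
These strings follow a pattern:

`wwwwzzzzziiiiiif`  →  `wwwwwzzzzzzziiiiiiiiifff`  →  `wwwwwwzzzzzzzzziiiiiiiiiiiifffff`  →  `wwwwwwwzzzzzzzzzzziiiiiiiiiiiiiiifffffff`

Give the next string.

wwwwwwwwzzzzzzzzzzzzziiiiiiiiiiiiiiiiiifffffffff

Term n consists of n+3 w's, followed by 2n+3 z's, followed by 3n+3 i's, followed by 2n-1 f's (n = 1, 2, …).
At n = 5 the blocks have lengths 8, 13, 18, 9.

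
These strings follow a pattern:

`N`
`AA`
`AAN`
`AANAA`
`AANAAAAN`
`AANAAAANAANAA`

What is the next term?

Each term (from the third on) is the previous term followed by the one before it: term 3 = AA·N = AAN.
Continuing: AANAAAANAANAA · AANAAAAN gives term 7.

AANAAAANAANAAAANAAAAN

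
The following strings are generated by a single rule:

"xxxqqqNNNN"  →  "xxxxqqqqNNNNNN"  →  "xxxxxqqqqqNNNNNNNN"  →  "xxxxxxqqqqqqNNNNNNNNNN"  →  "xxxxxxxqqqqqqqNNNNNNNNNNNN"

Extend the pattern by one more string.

Each string has the form x^{n+1} q^{n+1} N^{2n}, where the shown terms are n = 2, 3, 4, 5, 6.
At n = 7 the blocks have lengths 8, 8, 14.

xxxxxxxxqqqqqqqqNNNNNNNNNNNNNN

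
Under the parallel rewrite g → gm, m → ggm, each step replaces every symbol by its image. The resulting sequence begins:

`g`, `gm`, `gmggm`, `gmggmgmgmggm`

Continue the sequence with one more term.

Expanding gmggmgmgmggm: g→gm, m→ggm, g→gm, g→gm, m→ggm, g→gm, m→ggm, g→gm, m→ggm, g→gm, g→gm, m→ggm. Concatenated: gm ggm gm gm ggm gm ggm gm ggm gm gm ggm.

gmggmgmgmggmgmggmgmggmgmgmggm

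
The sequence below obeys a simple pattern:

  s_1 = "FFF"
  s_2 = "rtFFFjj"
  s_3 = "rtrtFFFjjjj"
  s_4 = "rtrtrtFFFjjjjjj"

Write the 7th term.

rtrtrtrtrtrtFFFjjjjjjjjjjjj

s(k+1) = rt·s(k)·jj, so each term gains rt as a prefix and jj as a suffix.
From rtrtrtFFFjjjjjj, 3 further steps: rtrtrtFFFjjjjjj → rtrtrtrtFFFjjjjjjjj → rtrtrtrtrtFFFjjjjjjjjjj → (answer).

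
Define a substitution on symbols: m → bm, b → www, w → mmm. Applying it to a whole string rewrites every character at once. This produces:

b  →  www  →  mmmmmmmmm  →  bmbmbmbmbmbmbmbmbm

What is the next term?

Rewriting the 18 symbols of bmbmbmbmbmbmbmbmbm one by one yields www bm www bm www bm www bm www bm www bm www bm www bm www bm; concatenated:

wwwbmwwwbmwwwbmwwwbmwwwbmwwwbmwwwbmwwwbmwwwbm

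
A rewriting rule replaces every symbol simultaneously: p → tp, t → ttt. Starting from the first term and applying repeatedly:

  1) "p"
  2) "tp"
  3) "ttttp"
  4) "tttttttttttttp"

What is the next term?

ttttttttttttttttttttttttttttttttttttttttp

Replace each of the 14 characters of tttttttttttttp in place — ttt ttt ttt ttt ttt ttt ttt ttt ttt ttt ttt ttt ttt tp — and concatenate.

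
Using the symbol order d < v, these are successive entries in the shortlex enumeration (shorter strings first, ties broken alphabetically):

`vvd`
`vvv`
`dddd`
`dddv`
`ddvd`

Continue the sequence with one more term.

Find the rightmost character of ddvd below v, bump it to the next letter, and reset everything to its right to d.

ddvv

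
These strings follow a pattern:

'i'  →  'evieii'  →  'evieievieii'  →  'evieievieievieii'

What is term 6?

Every step adds eviei at the front: s(k+1) = eviei·s(k).
From evieievieievieii, 2 further steps: evieievieievieii → evieievieievieievieii → (answer).

evieievieievieievieievieii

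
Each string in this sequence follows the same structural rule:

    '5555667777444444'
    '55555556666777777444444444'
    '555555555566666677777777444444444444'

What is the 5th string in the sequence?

Reading off run lengths: 5 runs 4, 7, 10; 6 runs 2, 4, 6; 7 runs 4, 6, 8; 4 runs 6, 9, 12 — each is linear in n (n = 1, 2, …).
Setting n = 5 gives 16, 10, 12, 18 characters in each block.

55555555555555556666666666777777777777444444444444444444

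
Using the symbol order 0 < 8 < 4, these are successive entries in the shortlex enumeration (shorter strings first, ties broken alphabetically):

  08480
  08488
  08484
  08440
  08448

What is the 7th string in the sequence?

04000

Continuing the enumeration 2 steps past 08448: 08448 → 08444 → (answer).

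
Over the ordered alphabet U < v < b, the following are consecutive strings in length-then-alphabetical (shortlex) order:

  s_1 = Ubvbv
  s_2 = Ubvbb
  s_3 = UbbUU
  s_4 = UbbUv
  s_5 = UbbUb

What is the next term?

UbbvU

Treat UbbUb as a base-3 numeral over the given alphabet and add one, carrying through any trailing b's.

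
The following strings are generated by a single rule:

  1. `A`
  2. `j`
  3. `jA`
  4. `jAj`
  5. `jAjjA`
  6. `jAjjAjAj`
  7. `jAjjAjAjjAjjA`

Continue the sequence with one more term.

jAjjAjAjjAjjAjAjjAjAj

From term 3 onward, concatenate the last term with the second-to-last: j·A = jA, jA·j = jAj, …
So term 8 is jAjjAjAjjAjjA·jAjjAjAj.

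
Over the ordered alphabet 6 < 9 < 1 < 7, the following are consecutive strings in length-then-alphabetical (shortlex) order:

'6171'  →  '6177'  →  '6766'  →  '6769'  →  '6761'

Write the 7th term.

6796

Continuing the enumeration 2 steps past 6761: 6761 → 6767 → (answer).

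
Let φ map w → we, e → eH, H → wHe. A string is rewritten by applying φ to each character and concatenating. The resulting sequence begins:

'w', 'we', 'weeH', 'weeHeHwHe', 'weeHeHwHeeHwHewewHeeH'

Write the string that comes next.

weeHeHwHeeHwHewewHeeHeHwHewewHeeHweeHwewHeeHeHwHe

Replace each of the 21 characters of weeHeHwHeeHwHewewHeeH in place — we eH eH wHe eH wHe we wHe eH eH wHe we wHe eH we eH we wHe eH eH wHe — and concatenate.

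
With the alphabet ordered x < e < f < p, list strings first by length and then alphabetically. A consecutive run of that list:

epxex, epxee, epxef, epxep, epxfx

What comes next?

The successor of epxfx increments the rightmost position that isn't already p and resets every position after it to x.

epxfe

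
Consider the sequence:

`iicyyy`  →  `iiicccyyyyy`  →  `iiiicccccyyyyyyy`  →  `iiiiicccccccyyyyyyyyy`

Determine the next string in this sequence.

Term n consists of n+1 i's, followed by 2n-1 c's, followed by 2n+1 y's (n = 1, 2, …).
For the next term, n = 5, so the run lengths are 6, 9, 11.

iiiiiicccccccccyyyyyyyyyyy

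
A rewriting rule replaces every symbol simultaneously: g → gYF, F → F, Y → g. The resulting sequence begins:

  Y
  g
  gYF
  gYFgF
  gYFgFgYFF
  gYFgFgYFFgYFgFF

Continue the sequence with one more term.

Rewriting the 15 symbols of gYFgFgYFFgYFgFF one by one yields gYF g F gYF F gYF g F F gYF g F gYF F F; concatenated:

gYFgFgYFFgYFgFFgYFgFgYFFF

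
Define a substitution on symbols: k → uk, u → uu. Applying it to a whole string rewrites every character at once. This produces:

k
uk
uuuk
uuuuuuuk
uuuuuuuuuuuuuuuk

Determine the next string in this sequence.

uuuuuuuuuuuuuuuuuuuuuuuuuuuuuuuk

Replace each of the 16 characters of uuuuuuuuuuuuuuuk in place — uu uu uu uu uu uu uu uu uu uu uu uu uu uu uu uk — and concatenate.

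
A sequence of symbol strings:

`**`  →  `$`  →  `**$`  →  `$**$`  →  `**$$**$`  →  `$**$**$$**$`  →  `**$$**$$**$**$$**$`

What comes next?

$**$**$$**$**$$**$$**$**$$**$

Each term (from the third on) is the two preceding terms concatenated in order: term 3 = **·$ = **$.
Continuing: $**$**$$**$ · **$$**$$**$**$$**$ gives term 8.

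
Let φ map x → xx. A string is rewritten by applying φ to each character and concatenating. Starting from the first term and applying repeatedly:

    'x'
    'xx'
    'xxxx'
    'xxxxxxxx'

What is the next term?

xxxxxxxxxxxxxxxx

Expanding xxxxxxxx: x→xx, x→xx, x→xx, x→xx, x→xx, x→xx, x→xx, x→xx. Concatenated: xx xx xx xx xx xx xx xx.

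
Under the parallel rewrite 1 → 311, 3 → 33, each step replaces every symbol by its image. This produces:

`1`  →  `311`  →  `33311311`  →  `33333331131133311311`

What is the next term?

φ(33333331131133311311) expands symbol-by-symbol to 33 33 33 33 33 33 33 311 311 33 311 311 33 33 33 311 311 33 311 311; joining the 20 pieces gives the next term.

333333333333333113113331131133333331131133311311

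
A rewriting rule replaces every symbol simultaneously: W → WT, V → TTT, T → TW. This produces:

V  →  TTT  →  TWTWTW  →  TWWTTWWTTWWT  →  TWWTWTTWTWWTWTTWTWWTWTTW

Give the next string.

TWWTWTTWWTTWTWWTTWWTWTTWWTTWTWWTTWWTWTTWWTTWTWWT

Replace each of the 24 characters of TWWTWTTWTWWTWTTWTWWTWTTW in place — TW WT WT TW WT TW TW WT TW WT WT TW WT TW TW WT TW WT WT TW WT TW TW WT — and concatenate.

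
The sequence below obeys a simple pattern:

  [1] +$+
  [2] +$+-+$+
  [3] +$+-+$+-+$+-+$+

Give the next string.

Every step duplicates the string with '-' between the halves.
One more doubling of +$+-+$+-+$+-+$+ gives the answer.

+$+-+$+-+$+-+$+-+$+-+$+-+$+-+$+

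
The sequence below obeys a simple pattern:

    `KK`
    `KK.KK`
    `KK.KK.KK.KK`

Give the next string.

s(k+1) = s(k)·.·s(k) — each term doubles the last with '.' between the halves.
Doubling KK.KK.KK.KK with '.' between the halves:

KK.KK.KK.KK.KK.KK.KK.KK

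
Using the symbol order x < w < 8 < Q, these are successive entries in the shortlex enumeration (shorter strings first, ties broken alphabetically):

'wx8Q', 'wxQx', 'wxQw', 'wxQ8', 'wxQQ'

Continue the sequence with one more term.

The successor of wxQQ increments the rightmost position that isn't already Q and resets every position after it to x.

wwxx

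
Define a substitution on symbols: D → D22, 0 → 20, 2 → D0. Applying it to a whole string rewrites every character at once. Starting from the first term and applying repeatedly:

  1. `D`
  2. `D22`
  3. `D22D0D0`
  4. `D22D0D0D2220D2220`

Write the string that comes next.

φ(D22D0D0D2220D2220) expands symbol-by-symbol to D22 D0 D0 D22 20 D22 20 D22 D0 D0 D0 20 D22 D0 D0 D0 20; joining the 17 pieces gives the next term.

D22D0D0D2220D2220D22D0D0D020D22D0D0D020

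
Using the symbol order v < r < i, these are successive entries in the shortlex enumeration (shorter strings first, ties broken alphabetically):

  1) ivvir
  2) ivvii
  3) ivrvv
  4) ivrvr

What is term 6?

Stepping forward 2 times from ivrvr: ivrvr → ivrvi, then the target.

ivrrv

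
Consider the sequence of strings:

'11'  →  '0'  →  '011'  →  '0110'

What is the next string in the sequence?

0110011

Each term (from the third on) is the previous term followed by the one before it: term 3 = 0·11 = 011.
The next term joins 0110 and 011.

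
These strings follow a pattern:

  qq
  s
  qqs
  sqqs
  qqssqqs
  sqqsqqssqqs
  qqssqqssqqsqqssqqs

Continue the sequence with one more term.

sqqsqqssqqsqqssqqssqqsqqssqqs

Each term (from the third on) is the two preceding terms concatenated in order: term 3 = qq·s = qqs.
Continuing: sqqsqqssqqs · qqssqqssqqsqqssqqs gives term 8.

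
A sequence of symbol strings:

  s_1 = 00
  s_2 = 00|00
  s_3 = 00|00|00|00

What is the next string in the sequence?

s(k+1) = s(k)·|·s(k) — each term doubles the last with '|' between the halves.
So the next term is two copies of 00|00|00|00 with '|' between the halves.

00|00|00|00|00|00|00|00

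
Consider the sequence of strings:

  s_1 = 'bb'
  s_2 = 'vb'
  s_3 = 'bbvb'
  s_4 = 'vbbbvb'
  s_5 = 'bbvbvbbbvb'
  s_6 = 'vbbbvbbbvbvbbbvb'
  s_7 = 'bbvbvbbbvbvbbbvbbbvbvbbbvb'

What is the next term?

Each term (from the third on) is the two preceding terms concatenated in order: term 3 = bb·vb = bbvb.
The next term joins vbbbvbbbvbvbbbvb and bbvbvbbbvbvbbbvbbbvbvbbbvb.

vbbbvbbbvbvbbbvbbbvbvbbbvbvbbbvbbbvbvbbbvb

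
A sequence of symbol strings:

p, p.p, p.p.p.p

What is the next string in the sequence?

Every step duplicates the string with '.' between the halves.
Doubling p.p.p.p with '.' between the halves:

p.p.p.p.p.p.p.p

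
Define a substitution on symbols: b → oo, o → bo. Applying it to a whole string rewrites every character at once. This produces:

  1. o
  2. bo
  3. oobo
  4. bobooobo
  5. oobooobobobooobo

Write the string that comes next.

Applying the rule to each of the 16 symbols of oobooobobobooobo gives the pieces bo bo oo bo bo bo oo bo oo bo oo bo bo bo oo bo, which concatenate to the answer.

bobooobobobooobooobooobobobooobo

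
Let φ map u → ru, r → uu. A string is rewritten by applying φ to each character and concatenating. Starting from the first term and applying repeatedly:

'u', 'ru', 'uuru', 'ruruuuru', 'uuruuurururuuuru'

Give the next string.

ruruuurururuuuruuuruuurururuuuru

Replace each of the 16 characters of uuruuurururuuuru in place — ru ru uu ru ru ru uu ru uu ru uu ru ru ru uu ru — and concatenate.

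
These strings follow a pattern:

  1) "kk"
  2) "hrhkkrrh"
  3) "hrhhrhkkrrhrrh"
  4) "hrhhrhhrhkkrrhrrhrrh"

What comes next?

Every step adds hrh to the front and rrh to the end of the previous string.
Applying this once more to hrhhrhhrhkkrrhrrhrrh:

hrhhrhhrhhrhkkrrhrrhrrhrrh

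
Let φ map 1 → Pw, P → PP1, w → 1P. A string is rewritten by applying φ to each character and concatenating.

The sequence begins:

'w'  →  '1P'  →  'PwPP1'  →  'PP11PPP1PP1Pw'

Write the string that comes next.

Rewriting the 13 symbols of PP11PPP1PP1Pw one by one yields PP1 PP1 Pw Pw PP1 PP1 PP1 Pw PP1 PP1 Pw PP1 1P; concatenated:

PP1PP1PwPwPP1PP1PP1PwPP1PP1PwPP11P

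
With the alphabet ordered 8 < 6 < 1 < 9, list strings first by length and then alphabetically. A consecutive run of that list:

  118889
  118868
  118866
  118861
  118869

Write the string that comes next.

Treat 118869 as a base-4 numeral over the given alphabet and add one, carrying through any trailing 9's.

118818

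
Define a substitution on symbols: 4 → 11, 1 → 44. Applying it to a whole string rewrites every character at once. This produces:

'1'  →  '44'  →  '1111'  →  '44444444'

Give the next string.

1111111111111111

Expanding 44444444: 4→11, 4→11, 4→11, 4→11, 4→11, 4→11, 4→11, 4→11. Concatenated: 11 11 11 11 11 11 11 11.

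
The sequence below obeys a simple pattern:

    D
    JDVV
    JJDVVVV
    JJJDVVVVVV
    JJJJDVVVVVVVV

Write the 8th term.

Each term wraps the previous one in J on the left and VV on the right.
From JJJJDVVVVVVVV, 3 further steps: JJJJDVVVVVVVV → JJJJJDVVVVVVVVVV → JJJJJJDVVVVVVVVVVVV → (answer).

JJJJJJJDVVVVVVVVVVVVVV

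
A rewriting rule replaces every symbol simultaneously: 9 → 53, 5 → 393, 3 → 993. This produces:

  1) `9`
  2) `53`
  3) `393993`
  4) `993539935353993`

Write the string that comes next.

Replace each of the 15 characters of 993539935353993 in place — 53 53 993 393 993 53 53 993 393 993 393 993 53 53 993 — and concatenate.

535399339399353539933939933939935353993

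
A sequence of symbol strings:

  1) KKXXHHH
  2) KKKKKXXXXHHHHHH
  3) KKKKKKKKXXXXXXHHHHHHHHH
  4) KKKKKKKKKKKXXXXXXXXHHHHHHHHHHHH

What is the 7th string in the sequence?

Reading off run lengths: K runs 2, 5, 8, 11; X runs 2, 4, 6, 8; H runs 3, 6, 9, 12 — each is linear in n (n = 1, 2, …).
At n = 7 the blocks have lengths 20, 14, 21.

KKKKKKKKKKKKKKKKKKKKXXXXXXXXXXXXXXHHHHHHHHHHHHHHHHHHHHH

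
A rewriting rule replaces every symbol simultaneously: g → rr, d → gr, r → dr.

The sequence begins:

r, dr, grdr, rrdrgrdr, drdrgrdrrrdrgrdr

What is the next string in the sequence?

Rewriting the 16 symbols of drdrgrdrrrdrgrdr one by one yields gr dr gr dr rr dr gr dr dr dr gr dr rr dr gr dr; concatenated:

grdrgrdrrrdrgrdrdrdrgrdrrrdrgrdr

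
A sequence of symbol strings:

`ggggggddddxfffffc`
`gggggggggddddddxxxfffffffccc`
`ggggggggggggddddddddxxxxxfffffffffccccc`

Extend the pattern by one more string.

Each string has the form g^{3n+3} d^{2n+2} x^{2n-1} f^{2n+3} c^{2n-1} (n = 1, 2, …).
Setting n = 4 gives 15, 10, 7, 11, 7 characters in each block.

gggggggggggggggddddddddddxxxxxxxfffffffffffccccccc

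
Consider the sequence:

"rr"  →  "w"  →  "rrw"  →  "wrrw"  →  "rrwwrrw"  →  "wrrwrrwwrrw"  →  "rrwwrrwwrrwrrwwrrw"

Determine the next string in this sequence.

Each term (from the third on) is the two preceding terms concatenated in order: term 3 = rr·w = rrw.
So term 8 is wrrwrrwwrrw·rrwwrrwwrrwrrwwrrw.

wrrwrrwwrrwrrwwrrwwrrwrrwwrrw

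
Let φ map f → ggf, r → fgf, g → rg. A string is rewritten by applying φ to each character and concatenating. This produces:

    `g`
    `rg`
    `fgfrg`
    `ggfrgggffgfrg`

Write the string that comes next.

Rewriting the 13 symbols of ggfrgggffgfrg one by one yields rg rg ggf fgf rg rg rg ggf ggf rg ggf fgf rg; concatenated:

rgrgggffgfrgrgrgggfggfrgggffgfrg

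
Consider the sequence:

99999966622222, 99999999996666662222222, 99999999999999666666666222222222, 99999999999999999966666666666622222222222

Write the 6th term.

99999999999999999999999999666666666666666666222222222222222

Reading off run lengths: 9 runs 6, 10, 14, 18; 6 runs 3, 6, 9, 12; 2 runs 5, 7, 9, 11 — each is linear in n (n = 1, 2, …).
For term 6, n = 6, so the run lengths are 26, 18, 15.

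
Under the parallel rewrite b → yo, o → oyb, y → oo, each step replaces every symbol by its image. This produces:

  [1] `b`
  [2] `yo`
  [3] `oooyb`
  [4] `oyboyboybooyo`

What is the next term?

oybooyooybooyooybooyooyboyboooyb

Replace each of the 13 characters of oyboyboybooyo in place — oyb oo yo oyb oo yo oyb oo yo oyb oyb oo oyb — and concatenate.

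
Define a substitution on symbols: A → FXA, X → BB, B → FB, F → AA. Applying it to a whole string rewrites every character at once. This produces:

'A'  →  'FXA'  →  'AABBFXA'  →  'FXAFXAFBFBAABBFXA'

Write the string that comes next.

Rewriting the 17 symbols of FXAFXAFBFBAABBFXA one by one yields AA BB FXA AA BB FXA AA FB AA FB FXA FXA FB FB AA BB FXA; concatenated:

AABBFXAAABBFXAAAFBAAFBFXAFXAFBFBAABBFXA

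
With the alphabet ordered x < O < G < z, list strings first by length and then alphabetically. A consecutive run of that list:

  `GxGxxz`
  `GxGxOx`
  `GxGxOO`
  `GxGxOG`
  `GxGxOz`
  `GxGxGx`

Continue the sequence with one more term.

GxGxGO

Treat GxGxGx as a base-4 numeral over the given alphabet and add one, carrying through any trailing z's.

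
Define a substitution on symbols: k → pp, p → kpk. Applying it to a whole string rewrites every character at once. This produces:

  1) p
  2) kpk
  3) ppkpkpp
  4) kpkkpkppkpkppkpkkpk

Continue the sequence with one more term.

Rewriting the 19 symbols of kpkkpkppkpkppkpkkpk one by one yields pp kpk pp pp kpk pp kpk kpk pp kpk pp kpk kpk pp kpk pp pp kpk pp; concatenated:

ppkpkppppkpkppkpkkpkppkpkppkpkkpkppkpkppppkpkpp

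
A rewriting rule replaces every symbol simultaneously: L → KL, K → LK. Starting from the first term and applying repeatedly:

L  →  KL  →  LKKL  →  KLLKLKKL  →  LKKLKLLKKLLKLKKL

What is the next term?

φ(LKKLKLLKKLLKLKKL) expands symbol-by-symbol to KL LK LK KL LK KL KL LK LK KL KL LK KL LK LK KL; joining the 16 pieces gives the next term.

KLLKLKKLLKKLKLLKLKKLKLLKKLLKLKKL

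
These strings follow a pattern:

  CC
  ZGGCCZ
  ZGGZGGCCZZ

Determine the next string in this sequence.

ZGGZGGZGGCCZZZ

Each term wraps the previous one in ZGG on the left and Z on the right.
So the next term is ZGG·ZGGZGGCCZZ·Z.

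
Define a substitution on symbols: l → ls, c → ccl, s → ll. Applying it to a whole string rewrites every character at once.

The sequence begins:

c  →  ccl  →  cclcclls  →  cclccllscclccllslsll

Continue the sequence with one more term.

cclccllscclccllslsllcclccllscclccllslslllslllsls

Applying the rule to each of the 20 symbols of cclccllscclccllslsll gives the pieces ccl ccl ls ccl ccl ls ls ll ccl ccl ls ccl ccl ls ls ll ls ll ls ls, which concatenate to the answer.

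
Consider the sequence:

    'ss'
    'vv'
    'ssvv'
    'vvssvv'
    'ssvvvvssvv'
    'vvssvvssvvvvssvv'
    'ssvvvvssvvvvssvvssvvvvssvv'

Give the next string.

From term 3 onward, concatenate the second-to-last term with the last: ss·vv = ssvv, vv·ssvv = vvssvv, …
Continuing: vvssvvssvvvvssvv · ssvvvvssvvvvssvvssvvvvssvv gives term 8.

vvssvvssvvvvssvvssvvvvssvvvvssvvssvvvvssvv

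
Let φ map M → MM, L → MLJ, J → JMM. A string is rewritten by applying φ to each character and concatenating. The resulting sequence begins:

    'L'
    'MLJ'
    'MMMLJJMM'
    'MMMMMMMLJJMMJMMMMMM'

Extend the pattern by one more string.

MMMMMMMMMMMMMMMLJJMMJMMMMMMJMMMMMMMMMMMMMM

Applying the rule to each of the 19 symbols of MMMMMMMLJJMMJMMMMMM gives the pieces MM MM MM MM MM MM MM MLJ JMM JMM MM MM JMM MM MM MM MM MM MM, which concatenate to the answer.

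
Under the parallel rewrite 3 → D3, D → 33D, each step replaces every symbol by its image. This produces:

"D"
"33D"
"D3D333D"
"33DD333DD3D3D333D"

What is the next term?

D3D333D33DD3D3D333D33DD333DD333DD3D3D333D

Applying the rule to each of the 17 symbols of 33DD333DD3D3D333D gives the pieces D3 D3 33D 33D D3 D3 D3 33D 33D D3 33D D3 33D D3 D3 D3 33D, which concatenate to the answer.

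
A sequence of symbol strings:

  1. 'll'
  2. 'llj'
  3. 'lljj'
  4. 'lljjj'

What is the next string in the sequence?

The strings grow by a fixed suffix j each time.
Applying this once more to lljjj:

lljjjj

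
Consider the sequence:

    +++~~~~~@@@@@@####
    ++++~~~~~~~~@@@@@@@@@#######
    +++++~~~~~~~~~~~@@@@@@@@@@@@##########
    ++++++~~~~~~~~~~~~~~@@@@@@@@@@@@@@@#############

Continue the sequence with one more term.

The n-th term is n+2 +'s then 3n+2 ~'s then 3n+3 @'s then 3n+1 #'s (n = 1, 2, …).
For the next term, n = 5, so the run lengths are 7, 17, 18, 16.

+++++++~~~~~~~~~~~~~~~~~@@@@@@@@@@@@@@@@@@################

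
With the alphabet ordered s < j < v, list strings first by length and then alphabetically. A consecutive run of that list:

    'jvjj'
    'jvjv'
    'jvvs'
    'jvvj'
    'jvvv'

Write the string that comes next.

Find the rightmost character of jvvv below v, bump it to the next letter, and reset everything to its right to s.

vsss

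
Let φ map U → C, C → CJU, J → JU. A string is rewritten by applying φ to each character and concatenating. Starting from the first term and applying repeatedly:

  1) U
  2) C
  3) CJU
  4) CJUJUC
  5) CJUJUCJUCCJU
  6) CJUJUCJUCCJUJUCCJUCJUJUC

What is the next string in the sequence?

φ(CJUJUCJUCCJUJUCCJUCJUJUC) expands symbol-by-symbol to CJU JU C JU C CJU JU C CJU CJU JU C JU C CJU CJU JU C CJU JU C JU C CJU; joining the 24 pieces gives the next term.

CJUJUCJUCCJUJUCCJUCJUJUCJUCCJUCJUJUCCJUJUCJUCCJU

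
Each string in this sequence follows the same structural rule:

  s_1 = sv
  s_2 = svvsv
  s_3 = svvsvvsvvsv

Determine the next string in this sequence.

Every step duplicates the string with 'v' between the halves.
So the next term is two copies of svvsvvsvvsv with 'v' between the halves.

svvsvvsvvsvvsvvsvvsvvsv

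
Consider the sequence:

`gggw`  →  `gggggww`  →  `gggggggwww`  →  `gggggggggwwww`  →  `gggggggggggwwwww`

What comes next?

gggggggggggggwwwwww

The n-th term is 2n+1 g's then n w's (n = 1, 2, …).
Setting n = 6 gives 13, 6 characters in each block.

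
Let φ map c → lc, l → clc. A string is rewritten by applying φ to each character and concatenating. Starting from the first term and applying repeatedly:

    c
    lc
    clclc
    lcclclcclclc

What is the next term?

clclclcclclcclclclcclclcclclc

Rewriting each symbol of lcclclcclclc: l→clc, c→lc, c→lc, l→clc, c→lc, l→clc, c→lc, c→lc, l→clc, c→lc, l→clc, c→lc, which concatenates to clc lc lc clc lc clc lc lc clc lc clc lc.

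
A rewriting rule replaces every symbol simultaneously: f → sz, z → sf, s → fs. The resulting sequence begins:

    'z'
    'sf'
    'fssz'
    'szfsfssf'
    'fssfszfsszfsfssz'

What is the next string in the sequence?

Rewriting the 16 symbols of fssfszfsszfsfssz one by one yields sz fs fs sz fs sf sz fs fs sf sz fs sz fs fs sf; concatenated:

szfsfsszfssfszfsfssfszfsszfsfssf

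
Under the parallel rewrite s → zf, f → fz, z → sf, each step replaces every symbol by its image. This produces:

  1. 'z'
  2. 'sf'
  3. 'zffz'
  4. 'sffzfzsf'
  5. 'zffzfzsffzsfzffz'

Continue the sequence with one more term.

sffzfzsffzsfzffzfzsfzffzsffzfzsf

Replace each of the 16 characters of zffzfzsffzsfzffz in place — sf fz fz sf fz sf zf fz fz sf zf fz sf fz fz sf — and concatenate.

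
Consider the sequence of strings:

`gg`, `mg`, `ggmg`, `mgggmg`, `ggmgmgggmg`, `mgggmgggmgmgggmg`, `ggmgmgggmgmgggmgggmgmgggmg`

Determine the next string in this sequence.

mgggmgggmgmgggmgggmgmgggmgmgggmgggmgmgggmg

From term 3 onward, concatenate the second-to-last term with the last: gg·mg = ggmg, mg·ggmg = mgggmg, …
So term 8 is mgggmgggmgmgggmg·ggmgmgggmgmgggmgggmgmgggmg.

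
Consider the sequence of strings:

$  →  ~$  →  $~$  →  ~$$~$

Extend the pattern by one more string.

$~$~$$~$

From term 3 onward, concatenate the second-to-last term with the last: $·~$ = $~$, ~$·$~$ = ~$$~$, …
So term 5 is $~$·~$$~$.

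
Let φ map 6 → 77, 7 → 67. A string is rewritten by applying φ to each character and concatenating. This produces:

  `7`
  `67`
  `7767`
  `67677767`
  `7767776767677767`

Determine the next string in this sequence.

Replace each of the 16 characters of 7767776767677767 in place — 67 67 77 67 67 67 77 67 77 67 77 67 67 67 77 67 — and concatenate.

67677767676777677767776767677767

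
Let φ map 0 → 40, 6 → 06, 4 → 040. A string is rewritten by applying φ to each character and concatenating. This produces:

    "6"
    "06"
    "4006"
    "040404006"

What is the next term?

400404004040040404006

Rewriting each symbol of 040404006: 0→40, 4→040, 0→40, 4→040, 0→40, 4→040, 0→40, 0→40, 6→06, which concatenates to 40 040 40 040 40 040 40 40 06.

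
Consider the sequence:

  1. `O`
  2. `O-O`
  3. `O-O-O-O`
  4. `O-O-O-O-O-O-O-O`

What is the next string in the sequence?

Each string is two copies of the previous one joined by '-'.
One more doubling of O-O-O-O-O-O-O-O gives the answer.

O-O-O-O-O-O-O-O-O-O-O-O-O-O-O-O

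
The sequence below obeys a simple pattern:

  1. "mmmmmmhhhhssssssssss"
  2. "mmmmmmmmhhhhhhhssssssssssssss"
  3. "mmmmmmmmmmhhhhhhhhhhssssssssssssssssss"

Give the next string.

The n-th term is 2n+2 m's then 3n-2 h's then 4n+2 s's, where the shown terms are n = 2, 3, 4.
Setting n = 5 gives 12, 13, 22 characters in each block.

mmmmmmmmmmmmhhhhhhhhhhhhhssssssssssssssssssssss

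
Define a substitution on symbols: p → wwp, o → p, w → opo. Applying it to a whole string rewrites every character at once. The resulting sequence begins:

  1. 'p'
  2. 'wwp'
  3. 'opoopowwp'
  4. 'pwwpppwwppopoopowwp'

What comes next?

φ(pwwpppwwppopoopowwp) expands symbol-by-symbol to wwp opo opo wwp wwp wwp opo opo wwp wwp p wwp p p wwp p opo opo wwp; joining the 19 pieces gives the next term.

wwpopoopowwpwwpwwpopoopowwpwwppwwpppwwppopoopowwp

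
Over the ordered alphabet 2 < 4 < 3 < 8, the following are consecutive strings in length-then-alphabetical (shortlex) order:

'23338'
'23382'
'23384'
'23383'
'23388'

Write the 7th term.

23824

Continuing the enumeration 2 steps past 23388: 23388 → 23822 → (answer).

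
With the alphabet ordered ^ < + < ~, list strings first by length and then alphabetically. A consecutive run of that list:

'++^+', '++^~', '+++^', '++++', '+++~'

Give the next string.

++~^

The successor of +++~ increments the rightmost position that isn't already ~ and resets every position after it to ^.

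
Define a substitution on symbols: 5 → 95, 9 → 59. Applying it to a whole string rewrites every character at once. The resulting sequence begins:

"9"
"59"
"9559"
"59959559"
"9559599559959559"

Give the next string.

59959559955959959559599559959559

φ(9559599559959559) expands symbol-by-symbol to 59 95 95 59 95 59 59 95 95 59 59 95 59 95 95 59; joining the 16 pieces gives the next term.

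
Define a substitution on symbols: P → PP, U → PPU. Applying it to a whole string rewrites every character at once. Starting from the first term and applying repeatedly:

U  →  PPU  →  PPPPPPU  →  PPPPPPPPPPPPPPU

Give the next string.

PPPPPPPPPPPPPPPPPPPPPPPPPPPPPPU

Applying the rule to each of the 15 symbols of PPPPPPPPPPPPPPU gives the pieces PP PP PP PP PP PP PP PP PP PP PP PP PP PP PPU, which concatenate to the answer.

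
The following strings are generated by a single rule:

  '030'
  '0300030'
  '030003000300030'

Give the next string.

0300030003000300030003000300030

Each string is two copies of the previous one joined by '0'.
So the next term is two copies of 030003000300030 with '0' between the halves.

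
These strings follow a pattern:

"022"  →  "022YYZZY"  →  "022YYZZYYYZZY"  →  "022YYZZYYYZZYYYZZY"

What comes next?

The strings grow by a fixed suffix YYZZY each time.
One more step from 022YYZZYYYZZYYYZZY gives the answer.

022YYZZYYYZZYYYZZYYYZZY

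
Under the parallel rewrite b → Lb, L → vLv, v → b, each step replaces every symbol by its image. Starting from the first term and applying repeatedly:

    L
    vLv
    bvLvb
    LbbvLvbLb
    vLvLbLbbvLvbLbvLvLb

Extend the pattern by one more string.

φ(vLvLbLbbvLvbLbvLvLb) expands symbol-by-symbol to b vLv b vLv Lb vLv Lb Lb b vLv b Lb vLv Lb b vLv b vLv Lb; joining the 19 pieces gives the next term.

bvLvbvLvLbvLvLbLbbvLvbLbvLvLbbvLvbvLvLb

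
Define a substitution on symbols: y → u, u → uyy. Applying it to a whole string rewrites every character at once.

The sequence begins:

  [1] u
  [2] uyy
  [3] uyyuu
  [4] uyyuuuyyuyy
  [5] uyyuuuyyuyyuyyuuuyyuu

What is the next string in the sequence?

φ(uyyuuuyyuyyuyyuuuyyuu) expands symbol-by-symbol to uyy u u uyy uyy uyy u u uyy u u uyy u u uyy uyy uyy u u uyy uyy; joining the 21 pieces gives the next term.

uyyuuuyyuyyuyyuuuyyuuuyyuuuyyuyyuyyuuuyyuyy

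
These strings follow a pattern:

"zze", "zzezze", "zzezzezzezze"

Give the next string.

zzezzezzezzezzezzezzezze

Each string is two copies of the previous one concatenated.
So the next term is two copies of zzezzezzezze.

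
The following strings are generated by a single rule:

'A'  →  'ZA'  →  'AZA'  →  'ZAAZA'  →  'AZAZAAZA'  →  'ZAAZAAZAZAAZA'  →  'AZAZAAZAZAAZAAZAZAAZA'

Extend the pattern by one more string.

This is a Fibonacci-style word recurrence s(k) = s(k−2)·s(k−1): e.g. A·ZA = AZA.
The next term joins ZAAZAAZAZAAZA and AZAZAAZAZAAZAAZAZAAZA.

ZAAZAAZAZAAZAAZAZAAZAZAAZAAZAZAAZA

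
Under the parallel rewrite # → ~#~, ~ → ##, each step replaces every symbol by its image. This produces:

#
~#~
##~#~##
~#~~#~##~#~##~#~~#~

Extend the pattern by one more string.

Rewriting the 19 symbols of ~#~~#~##~#~##~#~~#~ one by one yields ## ~#~ ## ## ~#~ ## ~#~ ~#~ ## ~#~ ## ~#~ ~#~ ## ~#~ ## ## ~#~ ##; concatenated:

##~#~####~#~##~#~~#~##~#~##~#~~#~##~#~####~#~##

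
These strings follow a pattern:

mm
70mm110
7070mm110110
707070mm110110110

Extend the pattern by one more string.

s(k+1) = 70·s(k)·110, so each term gains 70 as a prefix and 110 as a suffix.
Applying this once more to 707070mm110110110:

70707070mm110110110110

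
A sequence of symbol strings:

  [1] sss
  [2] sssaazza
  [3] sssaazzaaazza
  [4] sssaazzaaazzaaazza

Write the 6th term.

sssaazzaaazzaaazzaaazzaaazza

Every step adds aazza to the end: s(k+1) = s(k)·aazza.
From sssaazzaaazzaaazza, 2 further steps: sssaazzaaazzaaazza → sssaazzaaazzaaazzaaazza → (answer).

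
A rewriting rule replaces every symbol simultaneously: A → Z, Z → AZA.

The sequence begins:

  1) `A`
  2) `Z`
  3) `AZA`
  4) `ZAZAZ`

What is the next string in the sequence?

AZAZAZAZAZA

Apply φ to ZAZAZ symbol by symbol: Z→AZA, A→Z, Z→AZA, A→Z, Z→AZA; joined: AZA Z AZA Z AZA.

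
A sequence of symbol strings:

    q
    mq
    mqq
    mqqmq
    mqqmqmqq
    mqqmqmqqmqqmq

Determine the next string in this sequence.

From term 3 onward, concatenate the last term with the second-to-last: mq·q = mqq, mqq·mq = mqqmq, …
So term 7 is mqqmqmqqmqqmq·mqqmqmqq.

mqqmqmqqmqqmqmqqmqmqq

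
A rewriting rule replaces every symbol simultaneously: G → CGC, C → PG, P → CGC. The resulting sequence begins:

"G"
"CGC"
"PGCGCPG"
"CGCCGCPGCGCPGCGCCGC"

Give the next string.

Replace each of the 19 characters of CGCCGCPGCGCPGCGCCGC in place — PG CGC PG PG CGC PG CGC CGC PG CGC PG CGC CGC PG CGC PG PG CGC PG — and concatenate.

PGCGCPGPGCGCPGCGCCGCPGCGCPGCGCCGCPGCGCPGPGCGCPG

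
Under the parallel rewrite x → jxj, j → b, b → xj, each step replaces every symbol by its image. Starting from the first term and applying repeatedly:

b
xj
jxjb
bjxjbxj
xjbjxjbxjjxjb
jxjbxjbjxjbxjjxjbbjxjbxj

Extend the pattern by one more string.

φ(jxjbxjbjxjbxjjxjbbjxjbxj) expands symbol-by-symbol to b jxj b xj jxj b xj b jxj b xj jxj b b jxj b xj xj b jxj b xj jxj b; joining the 24 pieces gives the next term.

bjxjbxjjxjbxjbjxjbxjjxjbbjxjbxjxjbjxjbxjjxjb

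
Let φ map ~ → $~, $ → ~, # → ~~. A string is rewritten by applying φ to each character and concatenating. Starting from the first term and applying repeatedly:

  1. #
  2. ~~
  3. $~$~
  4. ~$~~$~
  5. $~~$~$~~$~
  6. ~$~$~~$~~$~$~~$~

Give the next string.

Rewriting the 16 symbols of ~$~$~~$~~$~$~~$~ one by one yields $~ ~ $~ ~ $~ $~ ~ $~ $~ ~ $~ ~ $~ $~ ~ $~; concatenated:

$~~$~~$~$~~$~$~~$~~$~$~~$~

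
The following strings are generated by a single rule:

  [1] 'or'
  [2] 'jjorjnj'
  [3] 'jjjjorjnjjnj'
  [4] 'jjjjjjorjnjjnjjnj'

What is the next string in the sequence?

Every step adds jj to the front and jnj to the end of the previous string.
One more step from jjjjjjorjnjjnjjnj gives the answer.

jjjjjjjjorjnjjnjjnjjnj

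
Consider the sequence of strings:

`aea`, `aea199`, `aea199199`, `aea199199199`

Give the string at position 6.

aea199199199199199

The strings grow by a fixed suffix 199 each time.
From aea199199199, 2 further steps: aea199199199 → aea199199199199 → (answer).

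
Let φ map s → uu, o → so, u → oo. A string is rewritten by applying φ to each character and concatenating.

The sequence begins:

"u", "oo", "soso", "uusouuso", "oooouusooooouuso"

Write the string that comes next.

Replace each of the 16 characters of oooouusooooouuso in place — so so so so oo oo uu so so so so so oo oo uu so — and concatenate.

sosososooooouusososososooooouuso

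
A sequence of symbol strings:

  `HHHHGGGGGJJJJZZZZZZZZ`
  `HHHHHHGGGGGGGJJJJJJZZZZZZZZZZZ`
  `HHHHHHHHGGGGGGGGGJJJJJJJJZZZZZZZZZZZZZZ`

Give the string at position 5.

HHHHHHHHHHHHGGGGGGGGGGGGGJJJJJJJJJJJJZZZZZZZZZZZZZZZZZZZZ

Term n consists of 2n H's, followed by 2n+1 G's, followed by 2n J's, followed by 3n+2 Z's, where the shown terms are n = 2, 3, 4.
At n = 6 the blocks have lengths 12, 13, 12, 20.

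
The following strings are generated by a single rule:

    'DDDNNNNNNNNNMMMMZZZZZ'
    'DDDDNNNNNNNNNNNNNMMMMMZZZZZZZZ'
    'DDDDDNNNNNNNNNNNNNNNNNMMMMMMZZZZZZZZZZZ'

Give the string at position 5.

DDDDDDDNNNNNNNNNNNNNNNNNNNNNNNNNMMMMMMMMZZZZZZZZZZZZZZZZZ

Each string has the form D^{n+1} N^{4n+1} M^{n+2} Z^{3n-1}, where the shown terms are n = 2, 3, 4.
Setting n = 6 gives 7, 25, 8, 17 characters in each block.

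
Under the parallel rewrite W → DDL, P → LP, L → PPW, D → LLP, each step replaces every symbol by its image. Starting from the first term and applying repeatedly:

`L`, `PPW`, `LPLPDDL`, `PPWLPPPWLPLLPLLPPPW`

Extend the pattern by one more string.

LPLPDDLPPWLPLPLPDDLPPWLPPPWPPWLPPPWPPWLPLPLPDDL

Applying the rule to each of the 19 symbols of PPWLPPPWLPLLPLLPPPW gives the pieces LP LP DDL PPW LP LP LP DDL PPW LP PPW PPW LP PPW PPW LP LP LP DDL, which concatenate to the answer.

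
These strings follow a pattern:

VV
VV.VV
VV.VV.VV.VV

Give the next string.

VV.VV.VV.VV.VV.VV.VV.VV

Every step duplicates the string with '.' between the halves.
So the next term is two copies of VV.VV.VV.VV with '.' between the halves.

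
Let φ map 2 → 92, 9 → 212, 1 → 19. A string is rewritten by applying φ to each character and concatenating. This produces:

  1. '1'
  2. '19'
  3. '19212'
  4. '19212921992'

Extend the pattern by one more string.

Apply φ to 19212921992 symbol by symbol: 1→19, 9→212, 2→92, 1→19, 2→92, 9→212, 2→92, 1→19, 9→212, 9→212, 2→92; joined: 19 212 92 19 92 212 92 19 212 212 92.

19212921992212921921221292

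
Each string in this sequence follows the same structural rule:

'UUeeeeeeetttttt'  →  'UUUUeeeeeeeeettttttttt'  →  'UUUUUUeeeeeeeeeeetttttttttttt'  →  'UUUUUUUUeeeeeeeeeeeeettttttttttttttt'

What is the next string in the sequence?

UUUUUUUUUUeeeeeeeeeeeeeeetttttttttttttttttt

Term n consists of 2n-2 U's, followed by 2n+3 e's, followed by 3n t's, where the shown terms are n = 2, 3, 4, 5.
Setting n = 6 gives 10, 15, 18 characters in each block.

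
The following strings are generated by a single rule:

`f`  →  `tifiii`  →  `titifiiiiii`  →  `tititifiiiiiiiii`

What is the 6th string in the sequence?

tititititifiiiiiiiiiiiiiii

s(k+1) = ti·s(k)·iii, so each term gains ti as a prefix and iii as a suffix.
From tititifiiiiiiiii, 2 further steps: tititifiiiiiiiii → titititifiiiiiiiiiiii → (answer).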